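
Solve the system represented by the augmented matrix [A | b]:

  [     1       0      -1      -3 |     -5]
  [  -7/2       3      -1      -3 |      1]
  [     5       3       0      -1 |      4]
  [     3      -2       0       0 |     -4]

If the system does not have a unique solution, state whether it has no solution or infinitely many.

Row-reduce:
R2 ← R2 + 7/2·R1.
R3 ← R3 − 5·R1.
R4 ← R4 − 3·R1.
R2 ← R2 / (3).
R3 ← R3 − 3·R2.
R4 ← R4 + 2·R2.
R3 ← R3 / (19/2).
R1 ← R1 + 1·R3.
R2 ← R2 + 3/2·R3.
Rank is 3 with 4 unknowns, leaving x_4 free.

infinitely many solutions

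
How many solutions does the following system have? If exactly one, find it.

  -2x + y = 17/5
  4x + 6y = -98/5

x = -5/2, y = -8/5

From equation 1: y = 17/5 + 2·x.
Substitute into equation 2 and solve: x = -5/2.
Then y = -8/5.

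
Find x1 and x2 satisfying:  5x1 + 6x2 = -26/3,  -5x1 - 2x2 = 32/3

Row-reduce the augmented matrix:
R1 ← R1 / (5).
R2 ← R2 + 5·R1.
R2 ← R2 / (4).
R1 ← R1 − 6/5·R2.
Reading off the reduced rows gives x1 = -7/3, x2 = 1/2.

x1 = -7/3, x2 = 1/2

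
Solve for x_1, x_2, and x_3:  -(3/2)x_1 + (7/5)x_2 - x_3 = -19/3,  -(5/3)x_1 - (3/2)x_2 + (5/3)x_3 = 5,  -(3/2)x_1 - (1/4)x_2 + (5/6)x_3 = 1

x_1 = 1, x_2 = -5/3, x_3 = 5/2

Row-reduce the augmented matrix:
R1 ← R1 / (-3/2).
R2 ← R2 + 5/3·R1.
R3 ← R3 + 3/2·R1.
R2 ← R2 / (-55/18).
R1 ← R1 + 14/15·R2.
R3 ← R3 + 33/20·R2.
R3 ← R3 / (1/3).
R1 ← R1 + 2/11·R3.
R2 ← R2 + 10/11·R3.
Reading off the reduced rows gives x_1 = 1, x_2 = -5/3, x_3 = 5/2.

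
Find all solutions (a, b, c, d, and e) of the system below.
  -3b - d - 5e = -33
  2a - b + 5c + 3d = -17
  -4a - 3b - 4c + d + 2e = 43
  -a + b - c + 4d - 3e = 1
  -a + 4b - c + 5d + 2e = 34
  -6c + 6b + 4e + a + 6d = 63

a = -3, b = 0, c = -4, d = 3, e = 6

Row-reduce the augmented matrix:
Swap R1 and R2.
R1 ← R1 / (2).
R3 ← R3 + 4·R1.
R4 ← R4 + 1·R1.
R5 ← R5 + 1·R1.
R6 ← R6 − 1·R1.
R2 ← R2 / (-3).
R1 ← R1 + 1/2·R2.
R3 ← R3 + 5·R2.
R4 ← R4 − 1/2·R2.
R5 ← R5 − 7/2·R2.
R6 ← R6 − 13/2·R2.
R3 ← R3 / (6).
R1 ← R1 − 5/2·R3.
R4 ← R4 − 3/2·R3.
R5 ← R5 − 3/2·R3.
R6 ← R6 + 17/2·R3.
R4 ← R4 / (19/6).
R1 ← R1 + 35/18·R4.
R2 ← R2 − 1/3·R4.
R3 ← R3 − 13/9·R4.
R5 ← R5 − 19/6·R4.
R6 ← R6 − 263/18·R4.
Swap R5 and R6.
R5 ← R5 / (4265/114).
R1 ← R1 + 845/114·R5.
R2 ← R2 − 89/38·R5.
R3 ← R3 − 265/57·R5.
R4 ← R4 + 77/38·R5.
R6 reduces to 0 = 0, so the extra equation is consistent.
Reading off the reduced rows gives a = -3, b = 0, c = -4, d = 3, e = 6.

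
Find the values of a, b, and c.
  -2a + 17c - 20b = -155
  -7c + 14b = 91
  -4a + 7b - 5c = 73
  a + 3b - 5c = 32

Row-reduce the augmented matrix:
R1 ← R1 / (-2).
R3 ← R3 + 4·R1.
R4 ← R4 − 1·R1.
R2 ← R2 / (14).
R1 ← R1 − 10·R2.
R3 ← R3 − 47·R2.
R4 ← R4 + 7·R2.
R3 ← R3 / (-31/2).
R1 ← R1 + 7/2·R3.
R2 ← R2 + 1/2·R3.
R4 reduces to 0 = 0, so the extra equation is consistent.
Reading off the reduced rows gives a = -5, b = 4, c = -5.

a = -5, b = 4, c = -5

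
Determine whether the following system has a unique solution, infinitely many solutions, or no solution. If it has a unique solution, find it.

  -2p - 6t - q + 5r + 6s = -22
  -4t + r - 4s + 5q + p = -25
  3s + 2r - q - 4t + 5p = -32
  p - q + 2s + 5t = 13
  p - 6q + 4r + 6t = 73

p = -3, q = -6, r = 4, s = -5, t = 4

Row-reduce the augmented matrix:
R1 ← R1 / (-2).
R2 ← R2 − 1·R1.
R3 ← R3 − 5·R1.
R4 ← R4 − 1·R1.
R5 ← R5 − 1·R1.
R2 ← R2 / (9/2).
R1 ← R1 − 1/2·R2.
R3 ← R3 + 7/2·R2.
R4 ← R4 + 3/2·R2.
R5 ← R5 + 13/2·R2.
R3 ← R3 / (155/9).
R1 ← R1 + 26/9·R3.
R2 ← R2 − 7/9·R3.
R4 ← R4 − 11/3·R3.
R5 ← R5 − 104/9·R3.
R2 ← R2 + 1·R4.
R3 ← R3 − 1·R4.
R5 ← R5 + 10·R4.
R5 ← R5 / (58).
R1 ← R1 + 10/31·R5.
R2 ← R2 − 137/31·R5.
R3 ← R3 + 195/31·R5.
R4 ← R4 − 151/31·R5.
Reading off the reduced rows gives p = -3, q = -6, r = 4, s = -5, t = 4.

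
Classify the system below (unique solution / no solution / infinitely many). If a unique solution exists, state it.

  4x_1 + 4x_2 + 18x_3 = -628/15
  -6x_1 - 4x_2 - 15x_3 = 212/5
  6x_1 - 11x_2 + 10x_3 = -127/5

x_1 = -8/3, x_2 = -3/5, x_3 = -8/5

Row-reduce the augmented matrix:
R1 ← R1 / (4).
R2 ← R2 + 6·R1.
R3 ← R3 − 6·R1.
R2 ← R2 / (2).
R1 ← R1 − 1·R2.
R3 ← R3 + 17·R2.
R3 ← R3 / (85).
R1 ← R1 + 3/2·R3.
R2 ← R2 − 6·R3.
Reading off the reduced rows gives x_1 = -8/3, x_2 = -3/5, x_3 = -8/5.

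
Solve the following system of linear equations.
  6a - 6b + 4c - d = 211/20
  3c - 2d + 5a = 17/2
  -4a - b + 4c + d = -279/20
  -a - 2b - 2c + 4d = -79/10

a = 3/2, b = -4/5, c = -3/2, d = -11/4

Row-reduce the augmented matrix:
R1 ← R1 / (6).
R2 ← R2 − 5·R1.
R3 ← R3 + 4·R1.
R4 ← R4 + 1·R1.
R2 ← R2 / (5).
R1 ← R1 + 1·R2.
R3 ← R3 + 5·R2.
R4 ← R4 + 3·R2.
R3 ← R3 / (19/3).
R1 ← R1 − 3/5·R3.
R2 ← R2 + 1/15·R3.
R4 ← R4 + 23/15·R3.
R4 ← R4 / (557/190).
R1 ← R1 + 61/190·R4.
R2 ← R2 + 23/95·R4.
R3 ← R3 + 5/38·R4.
Reading off the reduced rows gives a = 3/2, b = -4/5, c = -3/2, d = -11/4.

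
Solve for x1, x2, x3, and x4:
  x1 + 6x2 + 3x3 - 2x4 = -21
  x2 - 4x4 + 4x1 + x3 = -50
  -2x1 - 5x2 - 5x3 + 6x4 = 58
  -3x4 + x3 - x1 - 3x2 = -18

x1 = -6, x2 = 1, x3 = -3, x4 = 6

Row-reduce the augmented matrix:
R2 ← R2 − 4·R1.
R3 ← R3 + 2·R1.
R4 ← R4 + 1·R1.
R2 ← R2 / (-23).
R1 ← R1 − 6·R2.
R3 ← R3 − 7·R2.
R4 ← R4 − 3·R2.
R3 ← R3 / (-54/23).
R1 ← R1 − 3/23·R3.
R2 ← R2 − 11/23·R3.
R4 ← R4 − 59/23·R3.
R4 ← R4 / (-26/27).
R1 ← R1 + 7/9·R4.
R2 ← R2 − 13/27·R4.
R3 ← R3 + 37/27·R4.
Reading off the reduced rows gives x1 = -6, x2 = 1, x3 = -3, x4 = 6.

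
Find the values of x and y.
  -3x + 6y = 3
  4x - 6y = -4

Row-reduce the augmented matrix:
R1 ← R1 / (-3).
R2 ← R2 − 4·R1.
R2 ← R2 / (2).
R1 ← R1 + 2·R2.
Reading off the reduced rows gives x = -1, y = 0.

x = -1, y = 0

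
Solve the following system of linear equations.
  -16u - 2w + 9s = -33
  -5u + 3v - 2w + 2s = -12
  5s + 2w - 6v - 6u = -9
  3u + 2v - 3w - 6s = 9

infinitely many solutions

Row-reduce:
R1 ← R1 / (-16).
R2 ← R2 + 5·R1.
R3 ← R3 + 6·R1.
R4 ← R4 − 3·R1.
R2 ← R2 / (3).
R3 ← R3 + 6·R2.
R4 ← R4 − 2·R2.
Swap R3 and R4.
R3 ← R3 / (-59/24).
R1 ← R1 − 1/8·R3.
R2 ← R2 + 11/24·R3.
Rank is 3 with 4 unknowns, leaving s free.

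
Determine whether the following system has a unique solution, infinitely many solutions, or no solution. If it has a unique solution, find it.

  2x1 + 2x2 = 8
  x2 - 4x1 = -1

x1 = 1, x2 = 3

From equation 2: x2 = -1 + 4·x1.
Substitute into equation 1 and solve: x1 = 1.
Then x2 = 3.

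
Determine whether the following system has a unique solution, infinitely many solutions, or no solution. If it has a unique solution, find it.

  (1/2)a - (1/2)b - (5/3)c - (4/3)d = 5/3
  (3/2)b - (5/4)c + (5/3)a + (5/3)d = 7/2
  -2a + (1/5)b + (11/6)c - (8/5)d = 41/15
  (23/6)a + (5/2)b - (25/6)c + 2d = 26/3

Row-reduce:
R1 ← R1 / (1/2).
R2 ← R2 − 5/3·R1.
R3 ← R3 + 2·R1.
R4 ← R4 − 23/6·R1.
R2 ← R2 / (19/6).
R1 ← R1 + 1·R2.
R3 ← R3 + 9/5·R2.
R4 ← R4 − 19/3·R2.
R3 ← R3 / (-136/57).
R1 ← R1 + 75/38·R3.
R2 ← R2 − 155/114·R3.
Rank is 3 with 4 unknowns, leaving d free.

infinitely many solutions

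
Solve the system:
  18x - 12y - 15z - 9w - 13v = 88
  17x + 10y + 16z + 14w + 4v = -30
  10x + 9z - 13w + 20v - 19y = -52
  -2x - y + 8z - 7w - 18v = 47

Row-reduce:
R1 ← R1 / (18).
R2 ← R2 − 17·R1.
R3 ← R3 − 10·R1.
R4 ← R4 + 2·R1.
R2 ← R2 / (64/3).
R1 ← R1 + 2/3·R2.
R3 ← R3 + 37/3·R2.
R4 ← R4 + 7/3·R2.
R3 ← R3 / (4451/128).
R1 ← R1 − 7/64·R3.
R2 ← R2 − 181/128·R3.
R4 ← R4 − 1233/128·R3.
R4 ← R4 / (-30829/4451).
R1 ← R1 − 834/4451·R4.
R2 ← R2 − 3788/4451·R4.
R3 ← R3 − 641/4451·R4.
Rank is 4 with 5 unknowns, leaving v free.

infinitely many solutions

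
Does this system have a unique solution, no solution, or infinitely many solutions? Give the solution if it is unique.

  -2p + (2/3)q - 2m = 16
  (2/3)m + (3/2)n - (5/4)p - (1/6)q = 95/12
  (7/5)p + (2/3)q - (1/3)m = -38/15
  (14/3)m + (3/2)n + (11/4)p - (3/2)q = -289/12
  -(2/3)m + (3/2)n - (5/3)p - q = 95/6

Row-reduce the augmented matrix:
R1 ← R1 / (-2).
R2 ← R2 − 2/3·R1.
R3 ← R3 + 1/3·R1.
R4 ← R4 − 14/3·R1.
R5 ← R5 + 2/3·R1.
R2 ← R2 / (3/2).
R4 ← R4 − 3/2·R2.
R5 ← R5 − 3/2·R2.
R3 ← R3 / (26/15).
R1 ← R1 − 1·R3.
R2 ← R2 + 23/18·R3.
R5 ← R5 − 11/12·R3.
Swap R4 and R5.
R4 ← R4 / (-1471/936).
R1 ← R1 + 17/26·R4.
R2 ← R2 − 209/468·R4.
R3 ← R3 − 25/78·R4.
R5 reduces to 0 = 0, so the extra equation is consistent.
Reading off the reduced rows gives m = -5, n = 5, p = -3, q = 0.

m = -5, n = 5, p = -3, q = 0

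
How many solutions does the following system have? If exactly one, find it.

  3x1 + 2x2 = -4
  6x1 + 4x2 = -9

no solution

Row-reduce:
R1 ← R1 / (3).
R2 ← R2 − 6·R1.
Row 2 reduces to 0 = -1, a contradiction. The system is inconsistent.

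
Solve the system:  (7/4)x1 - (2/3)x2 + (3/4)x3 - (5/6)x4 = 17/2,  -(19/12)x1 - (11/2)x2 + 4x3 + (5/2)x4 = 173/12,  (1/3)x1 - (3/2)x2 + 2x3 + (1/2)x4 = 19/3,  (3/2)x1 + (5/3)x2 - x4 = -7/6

Row-reduce:
R1 ← R1 / (7/4).
R2 ← R2 + 19/12·R1.
R3 ← R3 − 1/3·R1.
R4 ← R4 − 3/2·R1.
R2 ← R2 / (-769/126).
R1 ← R1 + 8/21·R2.
R3 ← R3 + 173/126·R2.
R4 ← R4 − 47/21·R2.
R3 ← R3 / (2475/3076).
R1 ← R1 − 105/769·R3.
R2 ← R2 + 1179/1538·R3.
R4 ← R4 − 825/769·R3.
Rank is 3 with 4 unknowns, leaving x4 free.

infinitely many solutions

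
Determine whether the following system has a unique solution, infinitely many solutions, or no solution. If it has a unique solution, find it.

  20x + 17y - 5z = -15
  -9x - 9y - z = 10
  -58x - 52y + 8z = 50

Row-reduce:
R1 ← R1 / (20).
R2 ← R2 + 9·R1.
R3 ← R3 + 58·R1.
R2 ← R2 / (-27/20).
R1 ← R1 − 17/20·R2.
R3 ← R3 + 27/10·R2.
Rank is 2 with 3 unknowns, leaving z free.

infinitely many solutions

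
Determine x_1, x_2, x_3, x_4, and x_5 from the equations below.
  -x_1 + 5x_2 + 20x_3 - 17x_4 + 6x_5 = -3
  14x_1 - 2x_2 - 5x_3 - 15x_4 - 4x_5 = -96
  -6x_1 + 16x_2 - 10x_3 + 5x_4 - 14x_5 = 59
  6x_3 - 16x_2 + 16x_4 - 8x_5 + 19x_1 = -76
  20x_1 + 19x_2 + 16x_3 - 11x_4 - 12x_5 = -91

Row-reduce the augmented matrix:
R1 ← R1 / (-1).
R2 ← R2 − 14·R1.
R3 ← R3 + 6·R1.
R4 ← R4 − 19·R1.
R5 ← R5 − 20·R1.
R2 ← R2 / (68).
R1 ← R1 + 5·R2.
R3 ← R3 + 14·R2.
R4 ← R4 − 79·R2.
R5 ← R5 − 119·R2.
R3 ← R3 / (-2495/34).
R1 ← R1 − 15/68·R3.
R2 ← R2 − 275/68·R3.
R4 ← R4 − 4523/68·R3.
R5 ← R5 + 261/4·R3.
R4 ← R4 / (183129/4990).
R1 ← R1 + 1435/998·R4.
R2 ← R2 + 693/998·R4.
R3 ← R3 + 1867/2495·R4.
R5 ← R5 − 214189/4990·R4.
R5 ← R5 / (1104026/61043).
R1 ← R1 + 54788/61043·R5.
R2 ← R2 + 61000/61043·R5.
R3 ← R3 − 6318/61043·R5.
R4 ← R4 + 28830/61043·R5.
Reading off the reduced rows gives x_1 = -6, x_2 = 0, x_3 = 1, x_4 = 1, x_5 = -2.

x_1 = -6, x_2 = 0, x_3 = 1, x_4 = 1, x_5 = -2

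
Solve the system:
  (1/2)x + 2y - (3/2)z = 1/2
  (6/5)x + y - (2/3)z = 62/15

Row-reduce:
R1 ← R1 / (1/2).
R2 ← R2 − 6/5·R1.
R2 ← R2 / (-19/5).
R1 ← R1 − 4·R2.
Rank is 2 with 3 unknowns, leaving z free.

infinitely many solutions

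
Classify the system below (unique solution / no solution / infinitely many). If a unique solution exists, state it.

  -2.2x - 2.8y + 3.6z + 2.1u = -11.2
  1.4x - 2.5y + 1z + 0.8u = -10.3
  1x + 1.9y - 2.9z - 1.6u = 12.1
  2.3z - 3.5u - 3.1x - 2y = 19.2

Row-reduce the augmented matrix:
R1 ← R1 / (-11/5).
R2 ← R2 − 7/5·R1.
R3 ← R3 − 1·R1.
R4 ← R4 + 31/10·R1.
R2 ← R2 / (-471/110).
R1 ← R1 − 14/11·R2.
R3 ← R3 − 69/110·R2.
R4 ← R4 − 107/55·R2.
R3 ← R3 / (-1227/1570).
R1 ← R1 + 310/471·R3.
R2 ← R2 + 362/471·R3.
R4 ← R4 + 6017/4710·R3.
R4 ← R4 / (-121349/24540).
R1 ← R1 + 97/2454·R4.
R2 ← R2 + 211/1227·R4.
R3 ← R3 − 174/409·R4.
Reading off the reduced rows gives x = -4, y = -1, z = -4, u = -4.

x = -4, y = -1, z = -4, u = -4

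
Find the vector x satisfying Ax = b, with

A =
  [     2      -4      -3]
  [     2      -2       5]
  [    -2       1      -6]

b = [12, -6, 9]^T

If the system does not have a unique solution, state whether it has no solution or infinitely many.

x_1 = 1, x_2 = -1, x_3 = -2

Row-reduce the augmented matrix:
R1 ← R1 / (2).
R2 ← R2 − 2·R1.
R3 ← R3 + 2·R1.
R2 ← R2 / (2).
R1 ← R1 + 2·R2.
R3 ← R3 + 3·R2.
R3 ← R3 / (3).
R1 ← R1 − 13/2·R3.
R2 ← R2 − 4·R3.
Reading off the reduced rows gives x_1 = 1, x_2 = -1, x_3 = -2.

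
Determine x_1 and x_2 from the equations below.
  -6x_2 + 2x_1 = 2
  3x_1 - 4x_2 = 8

Row-reduce the augmented matrix:
R1 ← R1 / (2).
R2 ← R2 − 3·R1.
R2 ← R2 / (5).
R1 ← R1 + 3·R2.
Reading off the reduced rows gives x_1 = 4, x_2 = 1.

x_1 = 4, x_2 = 1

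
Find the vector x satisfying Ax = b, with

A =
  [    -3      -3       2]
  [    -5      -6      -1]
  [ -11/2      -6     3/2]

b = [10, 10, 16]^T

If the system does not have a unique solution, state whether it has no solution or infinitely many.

no solution

Row-reduce:
R1 ← R1 / (-3).
R2 ← R2 + 5·R1.
R3 ← R3 + 11/2·R1.
R2 ← R2 / (-1).
R1 ← R1 − 1·R2.
R3 ← R3 + 1/2·R2.
Row 3 reduces to 0 = 1, a contradiction. The system is inconsistent.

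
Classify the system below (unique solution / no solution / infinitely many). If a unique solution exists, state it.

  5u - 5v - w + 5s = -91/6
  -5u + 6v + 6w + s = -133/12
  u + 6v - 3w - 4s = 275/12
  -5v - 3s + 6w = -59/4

u = -1/3, v = 1, w = -11/4, s = -9/4

Row-reduce the augmented matrix:
R1 ← R1 / (5).
R2 ← R2 + 5·R1.
R3 ← R3 − 1·R1.
R1 ← R1 + 1·R2.
R3 ← R3 − 7·R2.
R4 ← R4 + 5·R2.
R3 ← R3 / (-189/5).
R1 ← R1 − 24/5·R3.
R2 ← R2 − 5·R3.
R4 ← R4 − 31·R3.
R4 ← R4 / (-2182/189).
R1 ← R1 − 65/63·R4.
R2 ← R2 + 41/189·R4.
R3 ← R3 − 235/189·R4.
Reading off the reduced rows gives u = -1/3, v = 1, w = -11/4, s = -9/4.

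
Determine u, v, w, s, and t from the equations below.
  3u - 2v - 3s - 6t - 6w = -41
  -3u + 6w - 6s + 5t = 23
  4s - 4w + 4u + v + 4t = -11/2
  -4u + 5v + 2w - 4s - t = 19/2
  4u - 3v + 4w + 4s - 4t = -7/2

Row-reduce the augmented matrix:
R1 ← R1 / (3).
R2 ← R2 + 3·R1.
R3 ← R3 − 4·R1.
R4 ← R4 + 4·R1.
R5 ← R5 − 4·R1.
R2 ← R2 / (-2).
R1 ← R1 + 2/3·R2.
R3 ← R3 − 11/3·R2.
R4 ← R4 − 7/3·R2.
R5 ← R5 + 1/3·R2.
R3 ← R3 / (4).
R1 ← R1 + 2·R3.
R4 ← R4 + 6·R3.
R5 ← R5 − 12·R3.
R4 ← R4 / (-125/4).
R1 ← R1 + 9/4·R4.
R2 ← R2 − 9/2·R4.
R3 ← R3 + 17/8·R4.
R5 ← R5 − 35·R4.
R5 ← R5 / (-516/25).
R1 ← R1 − 1144/375·R5.
R2 ← R2 − 154/125·R5.
R3 ← R3 − 549/250·R5.
R4 ← R4 + 61/375·R5.
Reading off the reduced rows gives u = -8/3, v = 1/2, w = 5/2, s = 5/3, t = 2.

u = -8/3, v = 1/2, w = 5/2, s = 5/3, t = 2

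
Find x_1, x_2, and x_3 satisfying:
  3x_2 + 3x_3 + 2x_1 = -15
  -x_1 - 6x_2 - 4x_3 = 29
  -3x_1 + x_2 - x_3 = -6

Row-reduce the augmented matrix:
R1 ← R1 / (2).
R2 ← R2 + 1·R1.
R3 ← R3 + 3·R1.
R2 ← R2 / (-9/2).
R1 ← R1 − 3/2·R2.
R3 ← R3 − 11/2·R2.
R3 ← R3 / (4/9).
R1 ← R1 − 2/3·R3.
R2 ← R2 − 5/9·R3.
Reading off the reduced rows gives x_1 = 3, x_2 = -2, x_3 = -5.

x_1 = 3, x_2 = -2, x_3 = -5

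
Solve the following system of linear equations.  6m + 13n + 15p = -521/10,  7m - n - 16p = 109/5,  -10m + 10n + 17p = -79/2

m = -3/5, n = -2, p = -3/2

Row-reduce the augmented matrix:
R1 ← R1 / (6).
R2 ← R2 − 7·R1.
R3 ← R3 + 10·R1.
R2 ← R2 / (-97/6).
R1 ← R1 − 13/6·R2.
R3 ← R3 − 95/3·R2.
R3 ← R3 / (-2291/97).
R1 ← R1 + 193/97·R3.
R2 ← R2 − 201/97·R3.
Reading off the reduced rows gives m = -3/5, n = -2, p = -3/2.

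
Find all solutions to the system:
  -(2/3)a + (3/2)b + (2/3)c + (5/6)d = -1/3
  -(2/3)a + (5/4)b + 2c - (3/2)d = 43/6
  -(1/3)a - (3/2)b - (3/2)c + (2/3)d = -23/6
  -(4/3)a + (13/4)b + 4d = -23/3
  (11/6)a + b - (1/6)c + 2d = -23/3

Row-reduce:
R1 ← R1 / (-2/3).
R2 ← R2 + 2/3·R1.
R3 ← R3 + 1/3·R1.
R4 ← R4 + 4/3·R1.
R5 ← R5 − 11/6·R1.
R2 ← R2 / (-1/4).
R1 ← R1 + 9/4·R2.
R3 ← R3 + 9/4·R2.
R4 ← R4 − 1/4·R2.
R5 ← R5 − 41/8·R2.
R3 ← R3 / (-83/6).
R1 ← R1 + 13·R3.
R2 ← R2 + 16/3·R3.
R5 ← R5 − 29·R3.
Swap R4 and R5.
R4 ← R4 / (2005/1992).
R1 ← R1 + 73/332·R4.
R2 ← R2 − 284/249·R4.
R3 ← R3 + 255/166·R4.
Row 5 reduces to 0 = 1/2, a contradiction. The system is inconsistent.

no solution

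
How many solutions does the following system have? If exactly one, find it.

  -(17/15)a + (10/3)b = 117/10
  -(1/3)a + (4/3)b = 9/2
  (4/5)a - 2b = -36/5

a = -3/2, b = 3

Row-reduce the augmented matrix:
R1 ← R1 / (-17/15).
R2 ← R2 + 1/3·R1.
R3 ← R3 − 4/5·R1.
R2 ← R2 / (6/17).
R1 ← R1 + 50/17·R2.
R3 ← R3 − 6/17·R2.
R3 reduces to 0 = 0, so the extra equation is consistent.
Reading off the reduced rows gives a = -3/2, b = 3.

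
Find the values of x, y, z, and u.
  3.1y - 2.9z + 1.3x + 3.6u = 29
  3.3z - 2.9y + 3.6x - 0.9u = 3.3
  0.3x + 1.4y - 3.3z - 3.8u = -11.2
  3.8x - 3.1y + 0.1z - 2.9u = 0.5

Row-reduce the augmented matrix:
R1 ← R1 / (13/10).
R2 ← R2 − 18/5·R1.
R3 ← R3 − 3/10·R1.
R4 ← R4 − 19/5·R1.
R2 ← R2 / (-1493/130).
R1 ← R1 − 31/13·R2.
R3 ← R3 − 89/130·R2.
R4 ← R4 + 1581/130·R2.
R3 ← R3 / (-29193/14930).
R1 ← R1 − 182/1493·R3.
R2 ← R2 + 1473/1493·R3.
R4 ← R4 + 25543/7465·R3.
R4 ← R4 / (1069079/145965).
R1 ← R1 − 5351/29193·R4.
R2 ← R2 − 35128/9731·R4.
R3 ← R3 − 78811/29193·R4.
Reading off the reduced rows gives x = 4, y = 0, z = -2, u = 5.

x = 4, y = 0, z = -2, u = 5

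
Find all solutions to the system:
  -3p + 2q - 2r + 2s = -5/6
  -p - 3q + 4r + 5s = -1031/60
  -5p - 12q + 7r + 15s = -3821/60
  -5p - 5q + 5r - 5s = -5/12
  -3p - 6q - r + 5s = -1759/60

Row-reduce the augmented matrix:
R1 ← R1 / (-3).
R2 ← R2 + 1·R1.
R3 ← R3 + 5·R1.
R4 ← R4 + 5·R1.
R5 ← R5 + 3·R1.
R2 ← R2 / (-11/3).
R1 ← R1 + 2/3·R2.
R3 ← R3 + 46/3·R2.
R4 ← R4 + 25/3·R2.
R5 ← R5 + 8·R2.
R3 ← R3 / (-101/11).
R1 ← R1 + 2/11·R3.
R2 ← R2 + 14/11·R3.
R4 ← R4 + 25/11·R3.
R5 ← R5 + 101/11·R3.
R4 ← R4 / (-1675/101).
R1 ← R1 + 134/101·R4.
R2 ← R2 + 29/101·R4.
R3 ← R3 − 71/101·R4.
R5 reduces to 0 = 0, so the extra equation is consistent.
Reading off the reduced rows gives p = 1/5, q = 14/5, r = 2/3, s = -9/4.

p = 1/5, q = 14/5, r = 2/3, s = -9/4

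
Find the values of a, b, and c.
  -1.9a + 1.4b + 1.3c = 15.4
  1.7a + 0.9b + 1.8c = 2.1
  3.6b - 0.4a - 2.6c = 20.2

a = -3, b = 6, c = 1

Row-reduce the augmented matrix:
R1 ← R1 / (-19/10).
R2 ← R2 − 17/10·R1.
R3 ← R3 + 2/5·R1.
R2 ← R2 / (409/190).
R1 ← R1 + 14/19·R2.
R3 ← R3 − 314/95·R2.
R3 ← R3 / (-15181/2045).
R1 ← R1 − 135/409·R3.
R2 ← R2 − 563/409·R3.
Reading off the reduced rows gives a = -3, b = 6, c = 1.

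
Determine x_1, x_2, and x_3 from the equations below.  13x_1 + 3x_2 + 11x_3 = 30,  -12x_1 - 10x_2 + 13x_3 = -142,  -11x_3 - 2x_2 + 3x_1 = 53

Row-reduce the augmented matrix:
R1 ← R1 / (13).
R2 ← R2 + 12·R1.
R3 ← R3 − 3·R1.
R2 ← R2 / (-94/13).
R1 ← R1 − 3/13·R2.
R3 ← R3 + 35/13·R2.
R3 ← R3 / (-2083/94).
R1 ← R1 − 149/94·R3.
R2 ← R2 + 301/94·R3.
Reading off the reduced rows gives x_1 = 5, x_2 = 3, x_3 = -4.

x_1 = 5, x_2 = 3, x_3 = -4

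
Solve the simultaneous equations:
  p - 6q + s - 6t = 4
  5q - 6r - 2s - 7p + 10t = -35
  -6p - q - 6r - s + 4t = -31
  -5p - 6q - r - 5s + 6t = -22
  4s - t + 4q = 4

Row-reduce:
R2 ← R2 + 7·R1.
R3 ← R3 + 6·R1.
R4 ← R4 + 5·R1.
R2 ← R2 / (-37).
R1 ← R1 + 6·R2.
R3 ← R3 + 37·R2.
R4 ← R4 + 36·R2.
R5 ← R5 − 4·R2.
Swap R3 and R4.
R3 ← R3 / (179/37).
R1 ← R1 − 36/37·R3.
R2 ← R2 − 6/37·R3.
R5 ← R5 + 24/37·R3.
Swap R4 and R5.
R4 ← R4 / (696/179).
R1 ← R1 − 209/179·R4.
R2 ← R2 − 5/179·R4.
R3 ← R3 + 180/179·R4.
Rank is 4 with 5 unknowns, leaving t free.

infinitely many solutions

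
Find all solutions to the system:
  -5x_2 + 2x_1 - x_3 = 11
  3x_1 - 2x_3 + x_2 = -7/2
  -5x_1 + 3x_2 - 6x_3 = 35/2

x_1 = -2, x_2 = -5/2, x_3 = -5/2

Row-reduce the augmented matrix:
R1 ← R1 / (2).
R2 ← R2 − 3·R1.
R3 ← R3 + 5·R1.
R2 ← R2 / (17/2).
R1 ← R1 + 5/2·R2.
R3 ← R3 + 19/2·R2.
R3 ← R3 / (-154/17).
R1 ← R1 + 11/17·R3.
R2 ← R2 + 1/17·R3.
Reading off the reduced rows gives x_1 = -2, x_2 = -5/2, x_3 = -5/2.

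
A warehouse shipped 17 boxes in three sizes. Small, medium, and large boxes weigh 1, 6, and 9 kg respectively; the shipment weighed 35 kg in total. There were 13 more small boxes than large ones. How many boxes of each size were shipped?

Let s = small boxes, m = medium boxes, l = large boxes.
  s + m + l = 17
  s + 6m + 9l = 35
  s - l = 13
Row-reduce the augmented matrix:
R2 ← R2 − 1·R1.
R3 ← R3 − 1·R1.
R2 ← R2 / (5).
R1 ← R1 − 1·R2.
R3 ← R3 + 1·R2.
R3 ← R3 / (-2/5).
R1 ← R1 + 3/5·R3.
R2 ← R2 − 8/5·R3.
Reading off the reduced rows gives s = 14, m = 2, l = 1.

small boxes: 14, medium boxes: 2, large boxes: 1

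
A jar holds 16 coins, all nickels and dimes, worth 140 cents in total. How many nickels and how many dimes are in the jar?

nickels: 4, dimes: 12

Let n = nickels, d = dimes.
  d + n = 16
  5n + 10d = 140
Row-reduce the augmented matrix:
R2 ← R2 − 5·R1.
R2 ← R2 / (5).
R1 ← R1 − 1·R2.
Reading off the reduced rows gives n = 4, d = 12.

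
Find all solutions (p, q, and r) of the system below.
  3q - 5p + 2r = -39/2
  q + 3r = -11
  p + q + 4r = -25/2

Row-reduce the augmented matrix:
R1 ← R1 / (-5).
R3 ← R3 − 1·R1.
R1 ← R1 + 3/5·R2.
R3 ← R3 − 8/5·R2.
R3 ← R3 / (-2/5).
R1 ← R1 − 7/5·R3.
R2 ← R2 − 3·R3.
Reading off the reduced rows gives p = 3/2, q = -2, r = -3.

p = 3/2, q = -2, r = -3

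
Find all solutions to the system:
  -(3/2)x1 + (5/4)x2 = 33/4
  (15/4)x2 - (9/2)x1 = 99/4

infinitely many solutions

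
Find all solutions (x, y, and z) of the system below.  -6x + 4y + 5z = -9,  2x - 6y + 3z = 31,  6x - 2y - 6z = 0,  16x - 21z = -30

no solution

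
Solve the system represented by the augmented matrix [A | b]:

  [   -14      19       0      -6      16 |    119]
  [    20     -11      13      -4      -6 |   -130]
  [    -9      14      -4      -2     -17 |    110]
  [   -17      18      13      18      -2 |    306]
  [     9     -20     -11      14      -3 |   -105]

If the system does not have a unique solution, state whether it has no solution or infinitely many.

x_1 = -5, x_2 = 5, x_3 = 3, x_4 = 5, x_5 = -1

Row-reduce the augmented matrix:
R1 ← R1 / (-14).
R2 ← R2 − 20·R1.
R3 ← R3 + 9·R1.
R4 ← R4 + 17·R1.
R5 ← R5 − 9·R1.
R2 ← R2 / (113/7).
R1 ← R1 + 19/14·R2.
R3 ← R3 − 25/14·R2.
R4 ← R4 + 71/14·R2.
R5 ← R5 + 109/14·R2.
R3 ← R3 / (-1229/226).
R1 ← R1 − 247/226·R3.
R2 ← R2 − 91/113·R3.
R4 ← R4 − 3861/226·R3.
R5 ← R5 + 1069/226·R3.
R4 ← R4 / (38762/1229).
R1 ← R1 − 30/1229·R4.
R2 ← R2 + 366/1229·R4.
R3 ← R3 + 734/1229·R4.
R5 ← R5 − 1542/1229·R4.
R5 ← R5 / (873235/19381).
R1 ← R1 + 106612/19381·R5.
R2 ← R2 + 83137/19381·R5.
R3 ← R3 − 64361/19381·R5.
R4 ← R4 + 132377/38762·R5.
Reading off the reduced rows gives x_1 = -5, x_2 = 5, x_3 = 3, x_4 = 5, x_5 = -1.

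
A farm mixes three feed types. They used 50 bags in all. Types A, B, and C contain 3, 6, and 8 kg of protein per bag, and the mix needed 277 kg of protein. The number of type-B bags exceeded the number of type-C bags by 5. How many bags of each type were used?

Let a = type-A bags, b = type-B bags, c = type-C bags.
  a + b + c = 50
  8c + 3a + 6b = 277
  b - c = 5
Row-reduce the augmented matrix:
R2 ← R2 − 3·R1.
R2 ← R2 / (3).
R1 ← R1 − 1·R2.
R3 ← R3 − 1·R2.
R3 ← R3 / (-8/3).
R1 ← R1 + 2/3·R3.
R2 ← R2 − 5/3·R3.
Reading off the reduced rows gives a = 17, b = 19, c = 14.

type-A bags: 17, type-B bags: 19, type-C bags: 14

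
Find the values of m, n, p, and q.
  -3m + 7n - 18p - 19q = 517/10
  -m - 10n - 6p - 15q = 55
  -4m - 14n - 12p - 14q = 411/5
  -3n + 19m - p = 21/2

Row-reduce the augmented matrix:
R1 ← R1 / (-3).
R2 ← R2 + 1·R1.
R3 ← R3 + 4·R1.
R4 ← R4 − 19·R1.
R2 ← R2 / (-37/3).
R1 ← R1 + 7/3·R2.
R3 ← R3 + 70/3·R2.
R4 ← R4 − 124/3·R2.
R3 ← R3 / (12).
R1 ← R1 − 6·R3.
R4 ← R4 + 115·R3.
R4 ← R4 / (8611/74).
R1 ← R1 + 218/37·R4.
R2 ← R2 − 26/37·R4.
R3 ← R3 − 171/74·R4.
Reading off the reduced rows gives m = 0, n = -5/2, p = -3, q = -4/5.

m = 0, n = -5/2, p = -3, q = -4/5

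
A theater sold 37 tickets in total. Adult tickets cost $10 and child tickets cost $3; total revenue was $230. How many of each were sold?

adult tickets: 17, child tickets: 20

Let a = adult tickets, c = child tickets.
  a + c = 37
  10a + 3c = 230
From equation 1: a = 37 − c.
Substitute into equation 2 and solve: c = 20.
Then a = 17.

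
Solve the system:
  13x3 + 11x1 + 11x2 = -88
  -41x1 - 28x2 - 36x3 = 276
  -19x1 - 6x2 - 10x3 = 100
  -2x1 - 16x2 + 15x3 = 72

x1 = -4, x2 = -4, x3 = 0

Row-reduce the augmented matrix:
R1 ← R1 / (11).
R2 ← R2 + 41·R1.
R3 ← R3 + 19·R1.
R4 ← R4 + 2·R1.
R2 ← R2 / (13).
R1 ← R1 − 1·R2.
R3 ← R3 − 13·R2.
R4 ← R4 + 14·R2.
Swap R3 and R4.
R3 ← R3 / (4401/143).
R1 ← R1 − 32/143·R3.
R2 ← R2 − 137/143·R3.
R4 reduces to 0 = 0, so the extra equation is consistent.
Reading off the reduced rows gives x1 = -4, x2 = -4, x3 = 0.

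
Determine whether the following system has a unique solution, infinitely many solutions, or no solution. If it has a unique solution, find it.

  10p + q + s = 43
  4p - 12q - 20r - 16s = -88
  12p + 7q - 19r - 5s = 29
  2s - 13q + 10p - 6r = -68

Row-reduce the augmented matrix:
R1 ← R1 / (10).
R2 ← R2 − 4·R1.
R3 ← R3 − 12·R1.
R4 ← R4 − 10·R1.
R2 ← R2 / (-62/5).
R1 ← R1 − 1/10·R2.
R3 ← R3 − 29/5·R2.
R4 ← R4 + 14·R2.
R3 ← R3 / (-879/31).
R1 ← R1 + 5/31·R3.
R2 ← R2 − 50/31·R3.
R4 ← R4 − 514/31·R3.
R4 ← R4 / (10025/879).
R1 ← R1 − 41/879·R4.
R2 ← R2 − 469/879·R4.
R3 ← R3 − 430/879·R4.
Reading off the reduced rows gives p = 4, q = 6, r = 4, s = -3.

p = 4, q = 6, r = 4, s = -3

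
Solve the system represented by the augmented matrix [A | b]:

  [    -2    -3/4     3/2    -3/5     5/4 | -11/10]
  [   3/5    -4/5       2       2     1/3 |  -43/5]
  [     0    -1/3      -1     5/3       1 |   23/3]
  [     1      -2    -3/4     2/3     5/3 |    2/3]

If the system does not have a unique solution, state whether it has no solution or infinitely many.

Row-reduce:
R1 ← R1 / (-2).
R2 ← R2 − 3/5·R1.
R4 ← R4 − 1·R1.
R2 ← R2 / (-41/40).
R1 ← R1 − 3/8·R2.
R3 ← R3 + 1/3·R2.
R4 ← R4 + 19/8·R2.
R3 ← R3 / (-221/123).
R1 ← R1 − 6/41·R3.
R2 ← R2 + 98/41·R3.
R4 ← R4 + 931/164·R3.
R4 ← R4 / (-19217/2652).
R1 ← R1 − 1164/1105·R4.
R2 ← R2 + 3542/1105·R4.
R3 ← R3 + 661/1105·R4.
Rank is 4 with 5 unknowns, leaving x_5 free.

infinitely many solutions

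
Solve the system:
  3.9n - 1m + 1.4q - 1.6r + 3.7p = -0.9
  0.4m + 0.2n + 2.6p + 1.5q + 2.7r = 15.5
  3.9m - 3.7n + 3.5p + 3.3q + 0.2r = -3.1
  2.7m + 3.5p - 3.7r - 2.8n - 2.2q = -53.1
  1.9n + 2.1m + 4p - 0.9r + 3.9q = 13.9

Row-reduce the augmented matrix:
R1 ← R1 / (-1).
R2 ← R2 − 2/5·R1.
R3 ← R3 − 39/10·R1.
R4 ← R4 − 27/10·R1.
R5 ← R5 − 21/10·R1.
R2 ← R2 / (44/25).
R1 ← R1 + 39/10·R2.
R3 ← R3 − 1151/100·R2.
R4 ← R4 − 773/100·R2.
R5 ← R5 − 1009/100·R2.
R3 ← R3 / (-3851/440).
R1 ← R1 − 235/44·R3.
R2 ← R2 − 51/22·R3.
R4 ← R4 + 1949/440·R3.
R5 ← R5 + 5113/440·R3.
R4 ← R4 / (-782969/154040).
R1 ← R1 − 2229/7702·R4.
R2 ← R2 + 1195/15404·R4.
R3 ← R3 − 8293/15404·R4.
R5 ← R5 − 198123/154040·R4.
R5 ← R5 / (12552917/1565938).
R1 ← R1 + 4816465/782969·R5.
R2 ← R2 + 3044044/782969·R5.
R3 ← R3 − 1149036/782969·R5.
R4 ← R4 − 1107945/782969·R5.
Reading off the reduced rows gives m = 3, n = 5, p = -4, q = 5, r = 6.

m = 3, n = 5, p = -4, q = 5, r = 6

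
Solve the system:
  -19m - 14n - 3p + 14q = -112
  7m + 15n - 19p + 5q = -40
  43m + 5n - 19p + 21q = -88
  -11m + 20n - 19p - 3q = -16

infinitely many solutions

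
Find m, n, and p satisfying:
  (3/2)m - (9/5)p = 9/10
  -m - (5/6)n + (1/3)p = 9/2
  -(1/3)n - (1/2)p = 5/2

Row-reduce the augmented matrix:
R1 ← R1 / (3/2).
R2 ← R2 + 1·R1.
R2 ← R2 / (-5/6).
R3 ← R3 + 1/3·R2.
R3 ← R3 / (-23/150).
R1 ← R1 + 6/5·R3.
R2 ← R2 − 26/25·R3.
Reading off the reduced rows gives m = -3, n = -3, p = -3.

m = -3, n = -3, p = -3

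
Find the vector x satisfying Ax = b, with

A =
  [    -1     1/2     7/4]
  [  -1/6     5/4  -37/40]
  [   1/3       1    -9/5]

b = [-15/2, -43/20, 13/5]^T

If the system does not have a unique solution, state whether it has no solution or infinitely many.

Row-reduce:
R1 ← R1 / (-1).
R2 ← R2 + 1/6·R1.
R3 ← R3 − 1/3·R1.
R2 ← R2 / (7/6).
R1 ← R1 + 1/2·R2.
R3 ← R3 − 7/6·R2.
Row 3 reduces to 0 = 1, a contradiction. The system is inconsistent.

no solution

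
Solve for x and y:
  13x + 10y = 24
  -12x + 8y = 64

x = -2, y = 5

Row-reduce the augmented matrix:
R1 ← R1 / (13).
R2 ← R2 + 12·R1.
R2 ← R2 / (224/13).
R1 ← R1 − 10/13·R2.
Reading off the reduced rows gives x = -2, y = 5.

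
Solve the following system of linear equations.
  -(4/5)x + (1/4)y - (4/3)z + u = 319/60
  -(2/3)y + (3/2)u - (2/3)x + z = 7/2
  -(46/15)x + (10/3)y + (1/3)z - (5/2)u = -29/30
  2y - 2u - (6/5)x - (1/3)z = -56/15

no solution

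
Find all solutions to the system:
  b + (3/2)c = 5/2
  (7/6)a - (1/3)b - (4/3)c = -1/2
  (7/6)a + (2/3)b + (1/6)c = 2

infinitely many solutions

Row-reduce:
Swap R1 and R2.
R1 ← R1 / (7/6).
R3 ← R3 − 7/6·R1.
R1 ← R1 + 2/7·R2.
R3 ← R3 − 1·R2.
Rank is 2 with 3 unknowns, leaving c free.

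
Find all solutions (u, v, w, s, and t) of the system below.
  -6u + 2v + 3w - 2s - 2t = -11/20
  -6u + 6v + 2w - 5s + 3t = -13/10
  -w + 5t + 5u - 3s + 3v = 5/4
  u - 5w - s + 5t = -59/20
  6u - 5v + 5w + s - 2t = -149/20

u = 4/5, v = 2, w = -5/4, s = 0, t = -2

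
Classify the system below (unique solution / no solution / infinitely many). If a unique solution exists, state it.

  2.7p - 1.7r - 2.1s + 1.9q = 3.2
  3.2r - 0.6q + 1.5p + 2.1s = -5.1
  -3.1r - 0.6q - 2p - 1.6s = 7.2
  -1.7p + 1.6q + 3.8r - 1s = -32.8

p = 2, q = -1, r = -6, s = 5

Row-reduce the augmented matrix:
R1 ← R1 / (27/10).
R2 ← R2 − 3/2·R1.
R3 ← R3 + 2·R1.
R4 ← R4 + 17/10·R1.
R2 ← R2 / (-149/90).
R1 ← R1 − 19/27·R2.
R3 ← R3 − 109/135·R2.
R4 ← R4 − 151/54·R2.
R3 ← R3 / (-10451/4470).
R1 ← R1 − 506/447·R3.
R2 ← R2 + 373/149·R3.
R4 ← R4 − 21746/2235·R3.
R4 ← R4 / (-69117/20902).
R1 ← R1 + 1523/10451·R4.
R2 ← R2 + 3138/10451·R4.
R3 ← R3 − 6984/10451·R4.
Reading off the reduced rows gives p = 2, q = -1, r = -6, s = 5.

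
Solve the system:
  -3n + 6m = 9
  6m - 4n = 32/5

Row-reduce the augmented matrix:
R1 ← R1 / (6).
R2 ← R2 − 6·R1.
R2 ← R2 / (-1).
R1 ← R1 + 1/2·R2.
Reading off the reduced rows gives m = 14/5, n = 13/5.

m = 14/5, n = 13/5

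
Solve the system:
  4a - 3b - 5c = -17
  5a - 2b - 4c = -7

infinitely many solutions

Row-reduce:
R1 ← R1 / (4).
R2 ← R2 − 5·R1.
R2 ← R2 / (7/4).
R1 ← R1 + 3/4·R2.
Rank is 2 with 3 unknowns, leaving c free.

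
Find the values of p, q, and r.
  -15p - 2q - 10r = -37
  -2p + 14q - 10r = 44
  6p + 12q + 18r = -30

Row-reduce the augmented matrix:
R1 ← R1 / (-15).
R2 ← R2 + 2·R1.
R3 ← R3 − 6·R1.
R2 ← R2 / (214/15).
R1 ← R1 − 2/15·R2.
R3 ← R3 − 56/5·R2.
R3 ← R3 / (2226/107).
R1 ← R1 − 80/107·R3.
R2 ← R2 + 65/107·R3.
Reading off the reduced rows gives p = 5, q = 1, r = -4.

p = 5, q = 1, r = -4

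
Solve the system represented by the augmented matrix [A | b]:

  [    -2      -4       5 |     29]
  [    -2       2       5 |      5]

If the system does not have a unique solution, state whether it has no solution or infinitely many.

infinitely many solutions

Row-reduce:
R1 ← R1 / (-2).
R2 ← R2 + 2·R1.
R2 ← R2 / (6).
R1 ← R1 − 2·R2.
Rank is 2 with 3 unknowns, leaving x_3 free.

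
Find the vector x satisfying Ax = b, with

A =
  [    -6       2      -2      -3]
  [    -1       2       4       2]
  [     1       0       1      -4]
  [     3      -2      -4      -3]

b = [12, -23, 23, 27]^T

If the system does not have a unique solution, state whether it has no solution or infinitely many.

x_1 = -1, x_2 = -6, x_3 = 0, x_4 = -6

Row-reduce the augmented matrix:
R1 ← R1 / (-6).
R2 ← R2 + 1·R1.
R3 ← R3 − 1·R1.
R4 ← R4 − 3·R1.
R2 ← R2 / (5/3).
R1 ← R1 + 1/3·R2.
R3 ← R3 − 1/3·R2.
R4 ← R4 + 1·R2.
R3 ← R3 / (-1/5).
R1 ← R1 − 6/5·R3.
R2 ← R2 − 13/5·R3.
R4 ← R4 + 12/5·R3.
R4 ← R4 / (57).
R1 ← R1 + 29·R4.
R2 ← R2 + 127/2·R4.
R3 ← R3 − 25·R4.
Reading off the reduced rows gives x_1 = -1, x_2 = -6, x_3 = 0, x_4 = -6.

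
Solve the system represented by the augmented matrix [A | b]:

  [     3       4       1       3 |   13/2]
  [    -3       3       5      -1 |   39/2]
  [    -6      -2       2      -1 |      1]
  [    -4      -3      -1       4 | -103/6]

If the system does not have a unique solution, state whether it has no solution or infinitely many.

x_1 = -1/3, x_2 = 3, x_3 = 3/2, x_4 = -2

Row-reduce the augmented matrix:
R1 ← R1 / (3).
R2 ← R2 + 3·R1.
R3 ← R3 + 6·R1.
R4 ← R4 + 4·R1.
R2 ← R2 / (7).
R1 ← R1 − 4/3·R2.
R3 ← R3 − 6·R2.
R4 ← R4 − 7/3·R2.
R3 ← R3 / (-8/7).
R1 ← R1 + 17/21·R3.
R2 ← R2 − 6/7·R3.
R4 ← R4 + 5/3·R3.
R4 ← R4 / (61/24).
R1 ← R1 + 41/24·R4.
R2 ← R2 − 11/4·R4.
R3 ← R3 + 23/8·R4.
Reading off the reduced rows gives x_1 = -1/3, x_2 = 3, x_3 = 3/2, x_4 = -2.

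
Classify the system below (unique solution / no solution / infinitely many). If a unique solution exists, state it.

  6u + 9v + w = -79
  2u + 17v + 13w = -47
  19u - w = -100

u = -5, v = -6, w = 5

Row-reduce the augmented matrix:
R1 ← R1 / (6).
R2 ← R2 − 2·R1.
R3 ← R3 − 19·R1.
R2 ← R2 / (14).
R1 ← R1 − 3/2·R2.
R3 ← R3 + 57/2·R2.
R3 ← R3 / (454/21).
R1 ← R1 + 25/21·R3.
R2 ← R2 − 19/21·R3.
Reading off the reduced rows gives u = -5, v = -6, w = 5.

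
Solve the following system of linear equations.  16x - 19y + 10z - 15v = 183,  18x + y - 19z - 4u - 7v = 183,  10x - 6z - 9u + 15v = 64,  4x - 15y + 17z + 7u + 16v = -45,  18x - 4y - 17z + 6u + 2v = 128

x = 4, y = -6, z = -4, u = -5, v = -3

Row-reduce the augmented matrix:
R1 ← R1 / (16).
R2 ← R2 − 18·R1.
R3 ← R3 − 10·R1.
R4 ← R4 − 4·R1.
R5 ← R5 − 18·R1.
R2 ← R2 / (179/8).
R1 ← R1 + 19/16·R2.
R3 ← R3 − 95/8·R2.
R4 ← R4 + 41/4·R2.
R5 ← R5 − 139/8·R2.
R3 ← R3 / (681/179).
R1 ← R1 + 351/358·R3.
R2 ← R2 + 242/179·R3.
R4 ← R4 − 115/179·R3.
R5 ← R5 + 852/179·R3.
R4 ← R4 / (4310/681).
R1 ← R1 + 901/454·R4.
R2 ← R2 + 1786/681·R4.
R3 ← R3 + 1231/681·R4.
R5 ← R5 − 114/227·R4.
R5 ← R5 / (14428/431).
R1 ← R1 − 4791/431·R5.
R2 ← R2 − 6879/431·R5.
R3 ← R3 − 4758/431·R5.
R4 ← R4 − 1433/431·R5.
Reading off the reduced rows gives x = 4, y = -6, z = -4, u = -5, v = -3.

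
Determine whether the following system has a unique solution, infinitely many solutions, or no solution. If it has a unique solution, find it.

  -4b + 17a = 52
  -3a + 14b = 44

a = 4, b = 4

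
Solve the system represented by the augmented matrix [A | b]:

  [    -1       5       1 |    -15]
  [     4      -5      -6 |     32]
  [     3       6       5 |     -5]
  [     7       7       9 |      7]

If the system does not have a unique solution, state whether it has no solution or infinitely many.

no solution

Row-reduce:
R1 ← R1 / (-1).
R2 ← R2 − 4·R1.
R3 ← R3 − 3·R1.
R4 ← R4 − 7·R1.
R2 ← R2 / (15).
R1 ← R1 + 5·R2.
R3 ← R3 − 21·R2.
R4 ← R4 − 42·R2.
R3 ← R3 / (54/5).
R1 ← R1 + 5/3·R3.
R2 ← R2 + 2/15·R3.
R4 ← R4 − 108/5·R3.
Row 4 reduces to 0 = 2, a contradiction. The system is inconsistent.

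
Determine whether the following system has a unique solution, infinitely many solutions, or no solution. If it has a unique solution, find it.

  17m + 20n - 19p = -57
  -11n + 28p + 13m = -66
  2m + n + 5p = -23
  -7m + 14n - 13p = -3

Row-reduce the augmented matrix:
R1 ← R1 / (17).
R2 ← R2 − 13·R1.
R3 ← R3 − 2·R1.
R4 ← R4 + 7·R1.
R2 ← R2 / (-447/17).
R1 ← R1 − 20/17·R2.
R3 ← R3 + 23/17·R2.
R4 ← R4 − 378/17·R2.
R3 ← R3 / (752/149).
R1 ← R1 − 117/149·R3.
R2 ← R2 + 241/149·R3.
R4 ← R4 − 2256/149·R3.
R4 reduces to 0 = 0, so the extra equation is consistent.
Reading off the reduced rows gives m = -2, n = -4, p = -3.

m = -2, n = -4, p = -3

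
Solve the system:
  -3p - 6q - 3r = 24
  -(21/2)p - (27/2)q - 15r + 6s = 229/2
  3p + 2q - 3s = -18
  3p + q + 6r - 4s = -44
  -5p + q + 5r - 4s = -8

no solution

Row-reduce:
R1 ← R1 / (-3).
R2 ← R2 + 21/2·R1.
R3 ← R3 − 3·R1.
R4 ← R4 − 3·R1.
R5 ← R5 + 5·R1.
R2 ← R2 / (15/2).
R1 ← R1 − 2·R2.
R3 ← R3 + 4·R2.
R4 ← R4 + 5·R2.
R5 ← R5 − 11·R2.
R3 ← R3 / (-27/5).
R1 ← R1 − 11/5·R3.
R2 ← R2 + 3/5·R3.
R5 ← R5 − 83/5·R3.
Swap R4 and R5.
R4 ← R4 / (-329/27).
R1 ← R1 + 41/27·R4.
R2 ← R2 − 7/9·R4.
R3 ← R3 + 1/27·R4.
Row 5 reduces to 0 = 1/3, a contradiction. The system is inconsistent.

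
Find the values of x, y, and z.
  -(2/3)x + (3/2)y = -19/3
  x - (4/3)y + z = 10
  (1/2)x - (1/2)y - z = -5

x = -4, y = -6, z = 6

Row-reduce the augmented matrix:
R1 ← R1 / (-2/3).
R2 ← R2 − 1·R1.
R3 ← R3 − 1/2·R1.
R2 ← R2 / (11/12).
R1 ← R1 + 9/4·R2.
R3 ← R3 − 5/8·R2.
R3 ← R3 / (-37/22).
R1 ← R1 − 27/11·R3.
R2 ← R2 − 12/11·R3.
Reading off the reduced rows gives x = -4, y = -6, z = 6.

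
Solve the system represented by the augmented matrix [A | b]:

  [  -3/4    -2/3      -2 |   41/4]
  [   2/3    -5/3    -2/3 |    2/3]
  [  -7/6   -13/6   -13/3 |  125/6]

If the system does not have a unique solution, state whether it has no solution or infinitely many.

infinitely many solutions

Row-reduce:
R1 ← R1 / (-3/4).
R2 ← R2 − 2/3·R1.
R3 ← R3 + 7/6·R1.
R2 ← R2 / (-61/27).
R1 ← R1 − 8/9·R2.
R3 ← R3 + 61/54·R2.
Rank is 2 with 3 unknowns, leaving x_3 free.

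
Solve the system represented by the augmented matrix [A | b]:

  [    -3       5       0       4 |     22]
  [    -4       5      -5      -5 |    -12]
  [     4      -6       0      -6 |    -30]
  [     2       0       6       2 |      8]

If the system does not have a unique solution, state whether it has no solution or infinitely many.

x_1 = 3, x_2 = 3, x_3 = -1, x_4 = 4

Row-reduce the augmented matrix:
R1 ← R1 / (-3).
R2 ← R2 + 4·R1.
R3 ← R3 − 4·R1.
R4 ← R4 − 2·R1.
R2 ← R2 / (-5/3).
R1 ← R1 + 5/3·R2.
R3 ← R3 − 2/3·R2.
R4 ← R4 − 10/3·R2.
R3 ← R3 / (-2).
R1 ← R1 − 5·R3.
R2 ← R2 − 3·R3.
R4 ← R4 + 4·R3.
R4 ← R4 / (-32/5).
R1 ← R1 + 3·R4.
R2 ← R2 + 1·R4.
R3 ← R3 − 12/5·R4.
Reading off the reduced rows gives x_1 = 3, x_2 = 3, x_3 = -1, x_4 = 4.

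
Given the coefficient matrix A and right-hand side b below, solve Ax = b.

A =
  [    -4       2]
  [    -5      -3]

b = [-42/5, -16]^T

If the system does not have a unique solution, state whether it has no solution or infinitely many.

Row-reduce the augmented matrix:
R1 ← R1 / (-4).
R2 ← R2 + 5·R1.
R2 ← R2 / (-11/2).
R1 ← R1 + 1/2·R2.
Reading off the reduced rows gives x_1 = 13/5, x_2 = 1.

x_1 = 13/5, x_2 = 1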